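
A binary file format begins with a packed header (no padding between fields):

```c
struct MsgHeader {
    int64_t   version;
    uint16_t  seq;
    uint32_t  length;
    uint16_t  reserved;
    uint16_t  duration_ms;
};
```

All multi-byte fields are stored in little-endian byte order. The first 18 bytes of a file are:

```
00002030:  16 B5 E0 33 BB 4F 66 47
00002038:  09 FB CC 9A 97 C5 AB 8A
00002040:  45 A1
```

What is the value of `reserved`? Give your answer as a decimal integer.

`reserved` follows `version` (8 B), `seq` (2 B), `length` (4 B), so it starts at offset 8 + 2 + 4 = 14 and occupies 2 bytes.
Bytes at offsets 14..15: AB 8A.
Little-endian: lowest address holds the least-significant byte.
Reassemble most-significant byte first: 8A AB → 0x8AAB.
0x8AAB = 35499.

35499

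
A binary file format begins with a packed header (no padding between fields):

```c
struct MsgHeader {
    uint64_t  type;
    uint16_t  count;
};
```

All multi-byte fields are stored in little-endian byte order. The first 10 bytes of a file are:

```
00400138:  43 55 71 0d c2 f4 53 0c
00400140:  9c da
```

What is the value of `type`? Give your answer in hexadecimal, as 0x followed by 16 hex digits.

`type` is the first field, at byte offset 0, occupying 8 bytes.
Bytes at offsets 0..7: 43 55 71 0D C2 F4 53 0C.
In little-endian order the low byte comes first in memory.
Reassemble most-significant byte first: 0C 53 F4 C2 0D 71 55 43 → 0x0C53F4C20D715543.

0x0C53F4C20D715543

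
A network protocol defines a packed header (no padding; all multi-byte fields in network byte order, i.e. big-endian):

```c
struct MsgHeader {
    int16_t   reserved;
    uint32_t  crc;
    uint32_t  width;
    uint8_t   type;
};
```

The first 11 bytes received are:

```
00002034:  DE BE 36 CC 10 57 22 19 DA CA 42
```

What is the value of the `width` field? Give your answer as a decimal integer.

572119754

`width` follows `reserved` (2 B), `crc` (4 B), so it starts at offset 2 + 4 = 6 and occupies 4 bytes.
Bytes at offsets 6..9: 22 19 DA CA.
In big-endian order the high byte comes first in memory.
The bytes are already most-significant first: 0x2219DACA.
0x2219DACA = 572119754.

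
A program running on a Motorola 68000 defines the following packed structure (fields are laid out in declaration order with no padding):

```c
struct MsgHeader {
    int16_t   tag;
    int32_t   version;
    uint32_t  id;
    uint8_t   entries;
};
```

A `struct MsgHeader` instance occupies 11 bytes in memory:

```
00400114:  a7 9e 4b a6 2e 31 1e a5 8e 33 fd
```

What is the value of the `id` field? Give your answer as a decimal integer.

`id` follows `tag` (2 B), `version` (4 B), so it starts at offset 2 + 4 = 6 and occupies 4 bytes.
Bytes at offsets 6..9: 1E A5 8E 33.
In big-endian order the high byte comes first in memory.
The bytes are already most-significant first: 0x1EA58E33.
0x1EA58E33 = 514166323.

514166323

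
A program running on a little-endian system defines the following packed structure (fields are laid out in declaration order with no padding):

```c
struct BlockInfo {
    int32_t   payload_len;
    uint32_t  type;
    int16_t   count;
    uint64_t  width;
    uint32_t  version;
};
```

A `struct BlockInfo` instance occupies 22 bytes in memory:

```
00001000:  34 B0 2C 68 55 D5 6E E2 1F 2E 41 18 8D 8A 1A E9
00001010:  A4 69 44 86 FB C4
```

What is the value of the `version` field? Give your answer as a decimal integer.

`version` follows `payload_len` (4 B), `type` (4 B), `count` (2 B), `width` (8 B), so it starts at offset 4 + 4 + 2 + 8 = 18 and occupies 4 bytes.
Bytes at offsets 18..21: 44 86 FB C4.
Little-endian stores the least-significant byte at the lowest address.
Reassemble most-significant byte first: C4 FB 86 44 → 0xC4FB8644.
0xC4FB8644 = 3304818244.

3304818244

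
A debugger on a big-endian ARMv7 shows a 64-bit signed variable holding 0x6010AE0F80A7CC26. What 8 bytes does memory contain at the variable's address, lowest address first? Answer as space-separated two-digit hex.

Split into bytes (most-significant first): 60 10 AE 0F 80 A7 CC 26.
In big-endian order the high byte comes first in memory.
So the memory order matches the most-significant-first order: 60 10 AE 0F 80 A7 CC 26.

60 10 AE 0F 80 A7 CC 26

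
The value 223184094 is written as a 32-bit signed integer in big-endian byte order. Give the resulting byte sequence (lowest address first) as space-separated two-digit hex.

223184094 in hexadecimal, padded to 32 bits, is 0x0D4D84DE.
Split into bytes (most-significant first): 0D 4D 84 DE.
Big-endian: lowest address holds the most-significant byte.
So the memory order matches the most-significant-first order: 0D 4D 84 DE.

0D 4D 84 DE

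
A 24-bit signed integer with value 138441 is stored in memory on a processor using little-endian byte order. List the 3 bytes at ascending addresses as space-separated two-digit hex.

C9 1C 02

138441 in hexadecimal, padded to 24 bits, is 0x021CC9.
Split into bytes (most-significant first): 02 1C C9.
Little-endian: lowest address holds the least-significant byte.
So at ascending addresses the bytes are C9 1C 02.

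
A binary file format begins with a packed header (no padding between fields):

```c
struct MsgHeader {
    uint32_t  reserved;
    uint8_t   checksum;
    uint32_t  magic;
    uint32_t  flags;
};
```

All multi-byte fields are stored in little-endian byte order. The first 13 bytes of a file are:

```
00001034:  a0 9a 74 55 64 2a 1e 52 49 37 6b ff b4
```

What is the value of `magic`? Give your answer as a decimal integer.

`magic` follows `reserved` (4 B), `checksum` (1 B), so it starts at offset 4 + 1 = 5 and occupies 4 bytes.
Bytes at offsets 5..8: 2A 1E 52 49.
Little-endian stores the least-significant byte at the lowest address.
Reassemble most-significant byte first: 49 52 1E 2A → 0x49521E2A.
0x49521E2A = 1230118442.

1230118442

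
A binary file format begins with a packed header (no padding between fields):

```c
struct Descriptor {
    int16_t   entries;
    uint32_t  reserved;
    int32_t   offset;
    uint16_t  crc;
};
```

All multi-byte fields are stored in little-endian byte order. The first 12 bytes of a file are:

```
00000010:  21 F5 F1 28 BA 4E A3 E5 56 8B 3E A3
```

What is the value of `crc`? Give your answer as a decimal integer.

41790

`crc` follows `entries` (2 B), `reserved` (4 B), `offset` (4 B), so it starts at offset 2 + 4 + 4 = 10 and occupies 2 bytes.
Bytes at offsets 10..11: 3E A3.
In little-endian order the low byte comes first in memory.
Reassemble most-significant byte first: A3 3E → 0xA33E.
0xA33E = 41790.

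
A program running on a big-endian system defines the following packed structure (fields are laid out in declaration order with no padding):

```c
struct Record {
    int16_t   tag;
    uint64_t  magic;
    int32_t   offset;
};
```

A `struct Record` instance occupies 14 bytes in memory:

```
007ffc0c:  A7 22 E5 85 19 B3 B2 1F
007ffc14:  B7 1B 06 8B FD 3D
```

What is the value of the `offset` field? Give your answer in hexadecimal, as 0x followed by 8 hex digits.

0x068BFD3D

`offset` follows `tag` (2 B), `magic` (8 B), so it starts at offset 2 + 8 = 10 and occupies 4 bytes.
Bytes at offsets 10..13: 06 8B FD 3D.
In big-endian order the high byte comes first in memory.
The bytes are already most-significant first: 0x068BFD3D.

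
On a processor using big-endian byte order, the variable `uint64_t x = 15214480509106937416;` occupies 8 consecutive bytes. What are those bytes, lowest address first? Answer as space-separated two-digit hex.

15214480509106937416 in hexadecimal, padded to 64 bits, is 0xD324B169CB6C5E48.
Split into bytes (most-significant first): D3 24 B1 69 CB 6C 5E 48.
Big-endian stores the most-significant byte at the lowest address.
So the memory order matches the most-significant-first order: D3 24 B1 69 CB 6C 5E 48.

D3 24 B1 69 CB 6C 5E 48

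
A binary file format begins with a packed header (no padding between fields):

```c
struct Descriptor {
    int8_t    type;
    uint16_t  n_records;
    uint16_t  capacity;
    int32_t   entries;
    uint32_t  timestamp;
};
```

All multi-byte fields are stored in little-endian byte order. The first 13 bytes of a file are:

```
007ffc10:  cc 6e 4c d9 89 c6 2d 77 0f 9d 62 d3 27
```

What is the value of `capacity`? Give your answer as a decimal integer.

35289

`capacity` follows `type` (1 B), `n_records` (2 B), so it starts at offset 1 + 2 = 3 and occupies 2 bytes.
Bytes at offsets 3..4: D9 89.
Little-endian stores the least-significant byte at the lowest address.
Reassemble most-significant byte first: 89 D9 → 0x89D9.
0x89D9 = 35289.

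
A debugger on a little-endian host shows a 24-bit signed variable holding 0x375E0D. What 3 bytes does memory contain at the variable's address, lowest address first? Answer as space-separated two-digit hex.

Split into bytes (most-significant first): 37 5E 0D.
Little-endian stores the least-significant byte at the lowest address.
So at ascending addresses the bytes are 0D 5E 37.

0D 5E 37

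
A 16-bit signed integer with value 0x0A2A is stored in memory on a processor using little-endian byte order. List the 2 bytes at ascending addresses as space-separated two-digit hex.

Split into bytes (most-significant first): 0A 2A.
Little-endian: lowest address holds the least-significant byte.
So at ascending addresses the bytes are 2A 0A.

2A 0A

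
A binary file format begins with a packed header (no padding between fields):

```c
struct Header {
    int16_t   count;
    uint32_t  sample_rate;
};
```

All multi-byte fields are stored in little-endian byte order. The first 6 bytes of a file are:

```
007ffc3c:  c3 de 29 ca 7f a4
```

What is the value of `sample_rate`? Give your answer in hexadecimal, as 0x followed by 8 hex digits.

`sample_rate` follows `count` (2 bytes), so it starts at byte offset 2 and occupies 4 bytes.
Bytes at offsets 2..5: 29 CA 7F A4.
Little-endian stores the least-significant byte at the lowest address.
Reassemble most-significant byte first: A4 7F CA 29 → 0xA47FCA29.

0xA47FCA29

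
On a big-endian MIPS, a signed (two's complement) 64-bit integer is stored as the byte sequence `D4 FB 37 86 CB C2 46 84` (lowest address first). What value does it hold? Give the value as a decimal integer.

-3099822866430802300

In big-endian order the high byte comes first in memory.
The bytes are already most-significant first: 0xD4FB3786CBC24684.
Top bit is set, so as a signed 64-bit value this is 0xD4FB3786CBC24684 − 2^64 = -3099822866430802300.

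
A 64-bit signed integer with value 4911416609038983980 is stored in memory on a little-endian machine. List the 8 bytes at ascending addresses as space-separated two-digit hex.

4911416609038983980 in hexadecimal, padded to 64 bits, is 0x4428DB6255B8E32C.
Split into bytes (most-significant first): 44 28 DB 62 55 B8 E3 2C.
In little-endian order the low byte comes first in memory.
So at ascending addresses the bytes are 2C E3 B8 55 62 DB 28 44.

2C E3 B8 55 62 DB 28 44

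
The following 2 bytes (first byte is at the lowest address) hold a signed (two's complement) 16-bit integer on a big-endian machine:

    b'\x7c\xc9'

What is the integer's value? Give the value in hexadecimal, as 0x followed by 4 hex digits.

0x7CC9

Big-endian stores the most-significant byte at the lowest address.
The bytes are already most-significant first: 0x7CC9.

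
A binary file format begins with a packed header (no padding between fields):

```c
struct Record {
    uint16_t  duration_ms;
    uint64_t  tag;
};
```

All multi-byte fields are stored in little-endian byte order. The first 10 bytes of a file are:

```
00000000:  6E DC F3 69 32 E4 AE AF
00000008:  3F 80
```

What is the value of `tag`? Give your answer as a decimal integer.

`tag` follows `duration_ms` (2 bytes), so it starts at byte offset 2 and occupies 8 bytes.
Bytes at offsets 2..9: F3 69 32 E4 AE AF 3F 80.
Little-endian: lowest address holds the least-significant byte.
Reassemble most-significant byte first: 80 3F AF AE E4 32 69 F3 → 0x803FAFAEE43269F3.
0x803FAFAEE43269F3 = 9241298126075226611.

9241298126075226611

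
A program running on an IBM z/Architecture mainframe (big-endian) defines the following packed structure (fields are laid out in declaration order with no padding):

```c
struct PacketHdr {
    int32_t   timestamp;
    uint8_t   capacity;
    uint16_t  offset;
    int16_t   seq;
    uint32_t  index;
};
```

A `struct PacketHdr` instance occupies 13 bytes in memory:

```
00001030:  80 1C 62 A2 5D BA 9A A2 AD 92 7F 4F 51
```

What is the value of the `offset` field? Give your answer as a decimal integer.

47770

`offset` follows `timestamp` (4 B), `capacity` (1 B), so it starts at offset 4 + 1 = 5 and occupies 2 bytes.
Bytes at offsets 5..6: BA 9A.
In big-endian order the high byte comes first in memory.
The bytes are already most-significant first: 0xBA9A.
0xBA9A = 47770.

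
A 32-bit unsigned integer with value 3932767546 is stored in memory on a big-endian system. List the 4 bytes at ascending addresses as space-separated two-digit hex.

EA 69 45 3A

3932767546 in hexadecimal, padded to 32 bits, is 0xEA69453A.
Split into bytes (most-significant first): EA 69 45 3A.
Big-endian stores the most-significant byte at the lowest address.
So the memory order matches the most-significant-first order: EA 69 45 3A.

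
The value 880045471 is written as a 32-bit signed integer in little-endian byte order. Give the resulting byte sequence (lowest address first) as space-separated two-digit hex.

9F 6D 74 34

880045471 in hexadecimal, padded to 32 bits, is 0x34746D9F.
Split into bytes (most-significant first): 34 74 6D 9F.
Little-endian: lowest address holds the least-significant byte.
So at ascending addresses the bytes are 9F 6D 74 34.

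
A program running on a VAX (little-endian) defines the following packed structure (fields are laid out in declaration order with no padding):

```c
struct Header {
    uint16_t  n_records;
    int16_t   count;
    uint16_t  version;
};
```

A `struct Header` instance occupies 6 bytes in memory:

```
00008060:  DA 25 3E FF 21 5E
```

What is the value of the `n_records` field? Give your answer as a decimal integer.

9690

`n_records` is the first field, at byte offset 0, occupying 2 bytes.
Bytes at offsets 0..1: DA 25.
Little-endian stores the least-significant byte at the lowest address.
Reassemble most-significant byte first: 25 DA → 0x25DA.
0x25DA = 9690.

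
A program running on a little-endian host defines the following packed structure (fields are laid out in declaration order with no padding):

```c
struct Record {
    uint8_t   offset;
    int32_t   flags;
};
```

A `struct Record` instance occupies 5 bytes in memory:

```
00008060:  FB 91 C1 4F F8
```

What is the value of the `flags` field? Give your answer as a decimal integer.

`flags` follows `offset` (1 byte), so it starts at byte offset 1 and occupies 4 bytes.
Bytes at offsets 1..4: 91 C1 4F F8.
Little-endian: lowest address holds the least-significant byte.
Reassemble most-significant byte first: F8 4F C1 91 → 0xF84FC191.
Top bit is set, so as a signed 32-bit value this is 0xF84FC191 − 2^32 = -128990831.

-128990831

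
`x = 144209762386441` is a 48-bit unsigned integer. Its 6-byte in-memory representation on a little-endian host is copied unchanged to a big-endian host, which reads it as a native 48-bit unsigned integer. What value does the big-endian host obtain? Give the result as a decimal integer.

144209762386441 in 48-bit hexadecimal is 0x832873A90209.
Stored little-endian, the bytes at ascending addresses are 09 02 A9 73 28 83.
Read back as big-endian, the last byte is least significant, giving 0x0902A9732883.
0x0902A9732883 = 9907037481091.

9907037481091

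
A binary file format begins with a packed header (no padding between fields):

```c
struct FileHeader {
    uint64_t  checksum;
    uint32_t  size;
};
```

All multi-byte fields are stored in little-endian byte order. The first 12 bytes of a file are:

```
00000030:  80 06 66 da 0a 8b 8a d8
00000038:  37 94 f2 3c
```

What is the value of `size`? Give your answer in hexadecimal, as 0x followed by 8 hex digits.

0x3CF29437

`size` follows `checksum` (8 bytes), so it starts at byte offset 8 and occupies 4 bytes.
Bytes at offsets 8..11: 37 94 F2 3C.
In little-endian order the low byte comes first in memory.
Reassemble most-significant byte first: 3C F2 94 37 → 0x3CF29437.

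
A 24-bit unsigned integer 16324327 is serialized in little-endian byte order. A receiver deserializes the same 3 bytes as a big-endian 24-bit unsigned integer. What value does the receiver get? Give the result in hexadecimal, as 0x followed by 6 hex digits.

0xE716F9

16324327 in 24-bit hexadecimal is 0xF916E7.
Stored little-endian, the bytes at ascending addresses are E7 16 F9.
Read back as big-endian, the last byte is least significant, giving 0xE716F9.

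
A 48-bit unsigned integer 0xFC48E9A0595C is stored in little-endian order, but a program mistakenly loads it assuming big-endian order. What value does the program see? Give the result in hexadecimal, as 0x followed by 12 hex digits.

Stored little-endian, the bytes at ascending addresses are 5C 59 A0 E9 48 FC.
Read back as big-endian, the last byte is least significant, giving 0x5C59A0E948FC.

0x5C59A0E948FC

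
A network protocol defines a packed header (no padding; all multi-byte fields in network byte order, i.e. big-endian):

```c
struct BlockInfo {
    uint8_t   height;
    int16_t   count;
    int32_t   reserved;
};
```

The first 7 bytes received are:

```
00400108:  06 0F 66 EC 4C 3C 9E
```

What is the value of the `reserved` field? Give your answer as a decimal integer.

-330548066

`reserved` follows `height` (1 B), `count` (2 B), so it starts at offset 1 + 2 = 3 and occupies 4 bytes.
Bytes at offsets 3..6: EC 4C 3C 9E.
Big-endian stores the most-significant byte at the lowest address.
The bytes are already most-significant first: 0xEC4C3C9E.
Top bit is set, so as a signed 32-bit value this is 0xEC4C3C9E − 2^32 = -330548066.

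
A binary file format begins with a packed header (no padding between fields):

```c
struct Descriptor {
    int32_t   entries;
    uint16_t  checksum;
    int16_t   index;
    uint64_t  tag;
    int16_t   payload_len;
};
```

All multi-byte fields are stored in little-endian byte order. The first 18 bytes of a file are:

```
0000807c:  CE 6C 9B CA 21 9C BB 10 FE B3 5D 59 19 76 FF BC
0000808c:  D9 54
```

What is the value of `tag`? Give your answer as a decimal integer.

13618733649437242366

`tag` follows `entries` (4 B), `checksum` (2 B), `index` (2 B), so it starts at offset 4 + 2 + 2 = 8 and occupies 8 bytes.
Bytes at offsets 8..15: FE B3 5D 59 19 76 FF BC.
Little-endian stores the least-significant byte at the lowest address.
Reassemble most-significant byte first: BC FF 76 19 59 5D B3 FE → 0xBCFF7619595DB3FE.
0xBCFF7619595DB3FE = 13618733649437242366.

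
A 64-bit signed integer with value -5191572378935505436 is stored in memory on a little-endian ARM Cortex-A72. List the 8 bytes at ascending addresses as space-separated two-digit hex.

Two's complement of -5191572378935505436 in 64 bits: 5191572378935505436 = 0x480C2B92902E321C; invert → 0xB7F3D46D6FD1CDE3; add 1 → 0xB7F3D46D6FD1CDE4.
Split into bytes (most-significant first): B7 F3 D4 6D 6F D1 CD E4.
In little-endian order the low byte comes first in memory.
So at ascending addresses the bytes are E4 CD D1 6F 6D D4 F3 B7.

E4 CD D1 6F 6D D4 F3 B7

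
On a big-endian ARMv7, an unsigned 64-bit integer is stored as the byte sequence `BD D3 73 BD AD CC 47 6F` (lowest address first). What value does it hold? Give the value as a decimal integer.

Big-endian stores the most-significant byte at the lowest address.
The bytes are already most-significant first: 0xBDD373BDADCC476F.
0xBDD373BDADCC476F = 13678403751756187503.

13678403751756187503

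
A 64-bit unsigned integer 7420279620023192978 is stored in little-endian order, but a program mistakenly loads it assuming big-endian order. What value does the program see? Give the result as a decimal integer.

7420279620023192978 in 64-bit hexadecimal is 0x66FA2100058D8D92.
Stored little-endian, the bytes at ascending addresses are 92 8D 8D 05 00 21 FA 66.
Read back as big-endian, the last byte is least significant, giving 0x928D8D050021FA66.
0x928D8D050021FA66 = 10560251753870260838.

10560251753870260838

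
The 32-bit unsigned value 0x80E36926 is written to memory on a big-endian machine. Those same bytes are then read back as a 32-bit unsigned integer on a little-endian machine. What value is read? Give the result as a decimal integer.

Stored big-endian, the bytes at ascending addresses are 80 E3 69 26.
Read back as little-endian, the first byte is least significant, giving 0x2669E380.
0x2669E380 = 644473728.

644473728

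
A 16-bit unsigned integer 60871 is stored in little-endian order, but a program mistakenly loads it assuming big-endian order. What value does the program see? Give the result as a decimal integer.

60871 in 16-bit hexadecimal is 0xEDC7.
Stored little-endian, the bytes at ascending addresses are C7 ED.
Read back as big-endian, the last byte is least significant, giving 0xC7ED.
0xC7ED = 51181.

51181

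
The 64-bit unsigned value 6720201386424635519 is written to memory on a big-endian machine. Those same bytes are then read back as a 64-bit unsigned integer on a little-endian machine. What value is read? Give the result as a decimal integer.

6720201386424635519 in 64-bit hexadecimal is 0x5D42F38E48ED907F.
Stored big-endian, the bytes at ascending addresses are 5D 42 F3 8E 48 ED 90 7F.
Read back as little-endian, the first byte is least significant, giving 0x7F90ED488EF3425D.
0x7F90ED488EF3425D = 9192107735354917469.

9192107735354917469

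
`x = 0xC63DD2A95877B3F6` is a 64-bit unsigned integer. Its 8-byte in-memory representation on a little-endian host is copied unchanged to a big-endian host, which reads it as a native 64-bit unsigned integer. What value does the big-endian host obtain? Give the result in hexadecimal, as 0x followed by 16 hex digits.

Stored little-endian, the bytes at ascending addresses are F6 B3 77 58 A9 D2 3D C6.
Read back as big-endian, the last byte is least significant, giving 0xF6B37758A9D23DC6.

0xF6B37758A9D23DC6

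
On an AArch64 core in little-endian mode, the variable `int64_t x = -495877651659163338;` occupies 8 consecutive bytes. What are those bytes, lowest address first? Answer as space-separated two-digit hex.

36 F9 CC 30 E7 49 1E F9

Two's complement of -495877651659163338 in 64 bits: 495877651659163338 = 0x06E1B618CF3306CA; invert → 0xF91E49E730CCF935; add 1 → 0xF91E49E730CCF936.
Split into bytes (most-significant first): F9 1E 49 E7 30 CC F9 36.
Little-endian: lowest address holds the least-significant byte.
So at ascending addresses the bytes are 36 F9 CC 30 E7 49 1E F9.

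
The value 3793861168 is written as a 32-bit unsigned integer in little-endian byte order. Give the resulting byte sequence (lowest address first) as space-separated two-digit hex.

30 BA 21 E2

3793861168 in hexadecimal, padded to 32 bits, is 0xE221BA30.
Split into bytes (most-significant first): E2 21 BA 30.
In little-endian order the low byte comes first in memory.
So at ascending addresses the bytes are 30 BA 21 E2.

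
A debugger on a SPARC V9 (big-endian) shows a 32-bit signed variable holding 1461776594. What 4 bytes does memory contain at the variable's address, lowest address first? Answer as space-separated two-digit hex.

1461776594 in hexadecimal, padded to 32 bits, is 0x5720F0D2.
Split into bytes (most-significant first): 57 20 F0 D2.
Big-endian stores the most-significant byte at the lowest address.
So the memory order matches the most-significant-first order: 57 20 F0 D2.

57 20 F0 D2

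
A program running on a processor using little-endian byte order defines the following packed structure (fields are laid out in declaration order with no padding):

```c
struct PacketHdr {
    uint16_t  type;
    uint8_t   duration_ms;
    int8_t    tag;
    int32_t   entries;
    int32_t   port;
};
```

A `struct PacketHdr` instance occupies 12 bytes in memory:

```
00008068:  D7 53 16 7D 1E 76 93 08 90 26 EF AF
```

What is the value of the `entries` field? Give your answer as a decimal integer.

`entries` follows `type` (2 B), `duration_ms` (1 B), `tag` (1 B), so it starts at offset 2 + 1 + 1 = 4 and occupies 4 bytes.
Bytes at offsets 4..7: 1E 76 93 08.
Little-endian: lowest address holds the least-significant byte.
Reassemble most-significant byte first: 08 93 76 1E → 0x0893761E.
0x0893761E = 143881758.

143881758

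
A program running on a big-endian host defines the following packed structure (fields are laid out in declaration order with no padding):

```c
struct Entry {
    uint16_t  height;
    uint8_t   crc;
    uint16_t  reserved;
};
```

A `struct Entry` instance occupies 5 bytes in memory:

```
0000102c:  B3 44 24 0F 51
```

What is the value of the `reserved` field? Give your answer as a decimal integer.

`reserved` follows `height` (2 B), `crc` (1 B), so it starts at offset 2 + 1 = 3 and occupies 2 bytes.
Bytes at offsets 3..4: 0F 51.
Big-endian stores the most-significant byte at the lowest address.
The bytes are already most-significant first: 0x0F51.
0x0F51 = 3921.

3921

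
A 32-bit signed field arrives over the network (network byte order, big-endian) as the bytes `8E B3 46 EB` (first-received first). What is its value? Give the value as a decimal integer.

Big-endian: lowest address holds the most-significant byte.
The bytes are already most-significant first: 0x8EB346EB.
Top bit is set, so as a signed 32-bit value this is 0x8EB346EB − 2^32 = -1900853525.

-1900853525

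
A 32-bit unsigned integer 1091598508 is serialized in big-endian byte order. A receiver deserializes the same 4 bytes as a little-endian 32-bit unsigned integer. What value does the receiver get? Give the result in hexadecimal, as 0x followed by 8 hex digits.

1091598508 in 32-bit hexadecimal is 0x411078AC.
Stored big-endian, the bytes at ascending addresses are 41 10 78 AC.
Read back as little-endian, the first byte is least significant, giving 0xAC781041.

0xAC781041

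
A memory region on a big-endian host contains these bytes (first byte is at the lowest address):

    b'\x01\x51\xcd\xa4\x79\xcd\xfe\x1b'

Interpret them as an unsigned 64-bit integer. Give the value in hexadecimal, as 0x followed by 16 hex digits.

0x0151CDA479CDFE1B

Big-endian stores the most-significant byte at the lowest address.
The bytes are already most-significant first: 0x0151CDA479CDFE1B.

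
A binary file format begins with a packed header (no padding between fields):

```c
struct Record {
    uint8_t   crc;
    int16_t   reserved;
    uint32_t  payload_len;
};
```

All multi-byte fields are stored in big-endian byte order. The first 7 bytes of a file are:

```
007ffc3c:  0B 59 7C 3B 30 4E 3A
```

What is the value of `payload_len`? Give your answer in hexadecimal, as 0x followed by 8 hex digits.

0x3B304E3A

`payload_len` follows `crc` (1 B), `reserved` (2 B), so it starts at offset 1 + 2 = 3 and occupies 4 bytes.
Bytes at offsets 3..6: 3B 30 4E 3A.
Big-endian stores the most-significant byte at the lowest address.
The bytes are already most-significant first: 0x3B304E3A.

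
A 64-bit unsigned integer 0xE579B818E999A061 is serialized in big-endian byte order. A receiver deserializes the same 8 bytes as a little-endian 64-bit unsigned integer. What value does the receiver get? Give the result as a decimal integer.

Stored big-endian, the bytes at ascending addresses are E5 79 B8 18 E9 99 A0 61.
Read back as little-endian, the first byte is least significant, giving 0x61A099E918B879E5.
0x61A099E918B879E5 = 7034791844373887461.

7034791844373887461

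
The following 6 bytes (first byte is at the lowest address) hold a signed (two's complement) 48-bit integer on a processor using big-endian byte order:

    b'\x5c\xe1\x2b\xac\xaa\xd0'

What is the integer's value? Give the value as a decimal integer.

In big-endian order the high byte comes first in memory.
The bytes are already most-significant first: 0x5CE12BACAAD0.
0x5CE12BACAAD0 = 102122170133200.

102122170133200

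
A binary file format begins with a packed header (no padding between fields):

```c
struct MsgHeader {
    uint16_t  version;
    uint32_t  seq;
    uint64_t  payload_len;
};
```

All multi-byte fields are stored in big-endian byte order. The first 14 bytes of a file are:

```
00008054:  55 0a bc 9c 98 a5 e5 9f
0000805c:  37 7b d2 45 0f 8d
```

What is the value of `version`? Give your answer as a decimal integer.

21770

`version` is the first field, at byte offset 0, occupying 2 bytes.
Bytes at offsets 0..1: 55 0A.
Big-endian: lowest address holds the most-significant byte.
The bytes are already most-significant first: 0x550A.
0x550A = 21770.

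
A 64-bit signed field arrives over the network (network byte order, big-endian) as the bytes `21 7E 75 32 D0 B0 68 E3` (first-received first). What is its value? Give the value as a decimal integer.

2413495311427201251

In big-endian order the high byte comes first in memory.
The bytes are already most-significant first: 0x217E7532D0B068E3.
0x217E7532D0B068E3 = 2413495311427201251.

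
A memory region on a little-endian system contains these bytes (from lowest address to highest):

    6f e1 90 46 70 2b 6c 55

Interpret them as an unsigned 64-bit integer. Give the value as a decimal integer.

Little-endian: lowest address holds the least-significant byte.
Reassemble most-significant byte first: 55 6C 2B 70 46 90 E1 6F → 0x556C2B704690E16F.
0x556C2B704690E16F = 6155342551928856943.

6155342551928856943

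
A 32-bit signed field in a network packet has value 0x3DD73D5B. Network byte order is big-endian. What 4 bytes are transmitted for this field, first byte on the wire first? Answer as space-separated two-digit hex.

3D D7 3D 5B

Split into bytes (most-significant first): 3D D7 3D 5B.
In big-endian order the high byte comes first in memory.
So the memory order matches the most-significant-first order: 3D D7 3D 5B.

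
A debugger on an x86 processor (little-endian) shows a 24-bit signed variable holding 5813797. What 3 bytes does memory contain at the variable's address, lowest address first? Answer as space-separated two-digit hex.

25 B6 58

5813797 in hexadecimal, padded to 24 bits, is 0x58B625.
Split into bytes (most-significant first): 58 B6 25.
Little-endian stores the least-significant byte at the lowest address.
So at ascending addresses the bytes are 25 B6 58.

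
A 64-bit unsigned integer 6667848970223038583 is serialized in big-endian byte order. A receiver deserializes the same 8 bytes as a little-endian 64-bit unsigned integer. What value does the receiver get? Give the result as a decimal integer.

8588392554053339228

6667848970223038583 in 64-bit hexadecimal is 0x5C88F54F86193077.
Stored big-endian, the bytes at ascending addresses are 5C 88 F5 4F 86 19 30 77.
Read back as little-endian, the first byte is least significant, giving 0x773019864FF5885C.
0x773019864FF5885C = 8588392554053339228.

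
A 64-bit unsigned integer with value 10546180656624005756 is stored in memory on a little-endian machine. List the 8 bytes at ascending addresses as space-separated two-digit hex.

10546180656624005756 in hexadecimal, padded to 64 bits, is 0x925B8F6E5F2B727C.
Split into bytes (most-significant first): 92 5B 8F 6E 5F 2B 72 7C.
In little-endian order the low byte comes first in memory.
So at ascending addresses the bytes are 7C 72 2B 5F 6E 8F 5B 92.

7C 72 2B 5F 6E 8F 5B 92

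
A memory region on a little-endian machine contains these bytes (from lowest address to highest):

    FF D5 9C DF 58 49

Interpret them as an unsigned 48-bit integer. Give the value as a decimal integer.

In little-endian order the low byte comes first in memory.
Reassemble most-significant byte first: 49 58 DF 9C D5 FF → 0x4958DF9CD5FF.
0x4958DF9CD5FF = 80646057547263.

80646057547263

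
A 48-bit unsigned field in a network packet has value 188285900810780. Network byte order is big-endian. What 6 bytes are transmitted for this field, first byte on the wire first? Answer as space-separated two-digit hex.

AB 3E BA 3B EA 1C

188285900810780 in hexadecimal, padded to 48 bits, is 0xAB3EBA3BEA1C.
Split into bytes (most-significant first): AB 3E BA 3B EA 1C.
Big-endian stores the most-significant byte at the lowest address.
So the memory order matches the most-significant-first order: AB 3E BA 3B EA 1C.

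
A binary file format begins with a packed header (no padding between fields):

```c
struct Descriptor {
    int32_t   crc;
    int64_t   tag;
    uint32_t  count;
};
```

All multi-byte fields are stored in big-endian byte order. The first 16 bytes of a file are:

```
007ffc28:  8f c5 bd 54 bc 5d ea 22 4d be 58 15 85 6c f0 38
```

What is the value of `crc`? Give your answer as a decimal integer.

-1882866348

`crc` is the first field, at byte offset 0, occupying 4 bytes.
Bytes at offsets 0..3: 8F C5 BD 54.
In big-endian order the high byte comes first in memory.
The bytes are already most-significant first: 0x8FC5BD54.
Top bit is set, so as a signed 32-bit value this is 0x8FC5BD54 − 2^32 = -1882866348.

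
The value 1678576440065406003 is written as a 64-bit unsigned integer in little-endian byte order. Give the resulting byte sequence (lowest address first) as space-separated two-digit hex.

33 34 70 F6 60 80 4B 17

1678576440065406003 in hexadecimal, padded to 64 bits, is 0x174B8060F6703433.
Split into bytes (most-significant first): 17 4B 80 60 F6 70 34 33.
In little-endian order the low byte comes first in memory.
So at ascending addresses the bytes are 33 34 70 F6 60 80 4B 17.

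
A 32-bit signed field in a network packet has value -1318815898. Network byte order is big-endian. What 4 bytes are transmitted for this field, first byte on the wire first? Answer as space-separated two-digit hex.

Two's complement of -1318815898 in 32 bits: 1318815898 = 0x4E9B889A; invert → 0xB1647765; add 1 → 0xB1647766.
Split into bytes (most-significant first): B1 64 77 66.
Big-endian stores the most-significant byte at the lowest address.
So the memory order matches the most-significant-first order: B1 64 77 66.

B1 64 77 66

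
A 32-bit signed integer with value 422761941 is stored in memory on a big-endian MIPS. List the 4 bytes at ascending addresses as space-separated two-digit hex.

19 32 D5 D5

422761941 in hexadecimal, padded to 32 bits, is 0x1932D5D5.
Split into bytes (most-significant first): 19 32 D5 D5.
Big-endian: lowest address holds the most-significant byte.
So the memory order matches the most-significant-first order: 19 32 D5 D5.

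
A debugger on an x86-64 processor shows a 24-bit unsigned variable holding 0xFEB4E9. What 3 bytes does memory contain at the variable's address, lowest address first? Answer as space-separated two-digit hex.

Split into bytes (most-significant first): FE B4 E9.
In little-endian order the low byte comes first in memory.
So at ascending addresses the bytes are E9 B4 FE.

E9 B4 FE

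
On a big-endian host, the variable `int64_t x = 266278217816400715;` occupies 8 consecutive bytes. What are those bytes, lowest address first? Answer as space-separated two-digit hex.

266278217816400715 in hexadecimal, padded to 64 bits, is 0x03B202A0D85EE34B.
Split into bytes (most-significant first): 03 B2 02 A0 D8 5E E3 4B.
In big-endian order the high byte comes first in memory.
So the memory order matches the most-significant-first order: 03 B2 02 A0 D8 5E E3 4B.

03 B2 02 A0 D8 5E E3 4B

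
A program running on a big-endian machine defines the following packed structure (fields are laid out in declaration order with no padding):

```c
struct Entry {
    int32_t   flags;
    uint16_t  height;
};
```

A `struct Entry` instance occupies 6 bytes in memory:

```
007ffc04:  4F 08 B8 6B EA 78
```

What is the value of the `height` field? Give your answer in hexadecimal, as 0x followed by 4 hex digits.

`height` follows `flags` (4 bytes), so it starts at byte offset 4 and occupies 2 bytes.
Bytes at offsets 4..5: EA 78.
In big-endian order the high byte comes first in memory.
The bytes are already most-significant first: 0xEA78.

0xEA78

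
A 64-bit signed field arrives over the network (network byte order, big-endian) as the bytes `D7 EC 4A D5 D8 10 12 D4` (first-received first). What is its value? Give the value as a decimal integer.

Big-endian: lowest address holds the most-significant byte.
The bytes are already most-significant first: 0xD7EC4AD5D81012D4.
Top bit is set, so as a signed 64-bit value this is 0xD7EC4AD5D81012D4 − 2^64 = -2887850978737909036.

-2887850978737909036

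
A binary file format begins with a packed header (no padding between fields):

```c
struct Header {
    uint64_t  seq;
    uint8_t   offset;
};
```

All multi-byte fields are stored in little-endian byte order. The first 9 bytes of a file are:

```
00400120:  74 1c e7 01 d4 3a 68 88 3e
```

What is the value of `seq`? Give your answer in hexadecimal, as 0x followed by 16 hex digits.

`seq` is the first field, at byte offset 0, occupying 8 bytes.
Bytes at offsets 0..7: 74 1C E7 01 D4 3A 68 88.
Little-endian: lowest address holds the least-significant byte.
Reassemble most-significant byte first: 88 68 3A D4 01 E7 1C 74 → 0x88683AD401E71C74.

0x88683AD401E71C74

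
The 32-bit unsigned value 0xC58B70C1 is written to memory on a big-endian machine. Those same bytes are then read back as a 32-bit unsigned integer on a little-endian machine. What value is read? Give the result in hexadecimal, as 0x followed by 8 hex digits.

0xC1708BC5

Stored big-endian, the bytes at ascending addresses are C5 8B 70 C1.
Read back as little-endian, the first byte is least significant, giving 0xC1708BC5.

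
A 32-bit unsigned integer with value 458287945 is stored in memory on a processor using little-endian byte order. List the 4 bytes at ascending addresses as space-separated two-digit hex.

458287945 in hexadecimal, padded to 32 bits, is 0x1B50EB49.
Split into bytes (most-significant first): 1B 50 EB 49.
Little-endian stores the least-significant byte at the lowest address.
So at ascending addresses the bytes are 49 EB 50 1B.

49 EB 50 1B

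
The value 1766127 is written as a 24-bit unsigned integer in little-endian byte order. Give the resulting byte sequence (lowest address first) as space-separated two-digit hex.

EF F2 1A

1766127 in hexadecimal, padded to 24 bits, is 0x1AF2EF.
Split into bytes (most-significant first): 1A F2 EF.
In little-endian order the low byte comes first in memory.
So at ascending addresses the bytes are EF F2 1A.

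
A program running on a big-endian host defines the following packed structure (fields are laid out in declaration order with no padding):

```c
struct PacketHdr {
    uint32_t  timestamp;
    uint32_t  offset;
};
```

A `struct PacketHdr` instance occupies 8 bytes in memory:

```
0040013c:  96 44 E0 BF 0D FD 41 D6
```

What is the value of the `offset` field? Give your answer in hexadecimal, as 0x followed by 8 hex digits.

0x0DFD41D6

`offset` follows `timestamp` (4 bytes), so it starts at byte offset 4 and occupies 4 bytes.
Bytes at offsets 4..7: 0D FD 41 D6.
Big-endian stores the most-significant byte at the lowest address.
The bytes are already most-significant first: 0x0DFD41D6.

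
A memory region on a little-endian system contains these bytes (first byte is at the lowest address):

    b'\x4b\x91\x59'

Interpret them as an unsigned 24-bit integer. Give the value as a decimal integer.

In little-endian order the low byte comes first in memory.
Reassemble most-significant byte first: 59 91 4B → 0x59914B.
0x59914B = 5869899.

5869899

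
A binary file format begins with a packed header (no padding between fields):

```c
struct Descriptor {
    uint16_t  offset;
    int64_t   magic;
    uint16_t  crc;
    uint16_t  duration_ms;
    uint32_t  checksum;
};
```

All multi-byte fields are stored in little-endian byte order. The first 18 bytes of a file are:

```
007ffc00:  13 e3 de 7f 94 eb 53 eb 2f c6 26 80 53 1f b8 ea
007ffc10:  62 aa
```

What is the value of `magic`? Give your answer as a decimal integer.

`magic` follows `offset` (2 bytes), so it starts at byte offset 2 and occupies 8 bytes.
Bytes at offsets 2..9: DE 7F 94 EB 53 EB 2F C6.
Little-endian: lowest address holds the least-significant byte.
Reassemble most-significant byte first: C6 2F EB 53 EB 94 7F DE → 0xC62FEB53EB947FDE.
Top bit is set, so as a signed 64-bit value this is 0xC62FEB53EB947FDE − 2^64 = -4165852384627228706.

-4165852384627228706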